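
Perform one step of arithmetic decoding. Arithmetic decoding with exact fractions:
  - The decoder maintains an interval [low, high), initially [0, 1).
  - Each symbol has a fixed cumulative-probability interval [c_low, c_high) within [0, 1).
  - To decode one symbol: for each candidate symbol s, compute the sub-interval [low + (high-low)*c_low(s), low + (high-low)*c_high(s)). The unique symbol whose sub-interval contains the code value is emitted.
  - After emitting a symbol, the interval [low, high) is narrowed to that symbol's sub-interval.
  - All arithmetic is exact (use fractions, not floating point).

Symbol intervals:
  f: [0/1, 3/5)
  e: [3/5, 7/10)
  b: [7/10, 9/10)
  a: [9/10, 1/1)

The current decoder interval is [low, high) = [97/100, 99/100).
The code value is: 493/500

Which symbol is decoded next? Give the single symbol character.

Answer: b

Derivation:
Interval width = high − low = 99/100 − 97/100 = 1/50
Scaled code = (code − low) / width = (493/500 − 97/100) / 1/50 = 4/5
  f: [0/1, 3/5) 
  e: [3/5, 7/10) 
  b: [7/10, 9/10) ← scaled code falls here ✓
  a: [9/10, 1/1) 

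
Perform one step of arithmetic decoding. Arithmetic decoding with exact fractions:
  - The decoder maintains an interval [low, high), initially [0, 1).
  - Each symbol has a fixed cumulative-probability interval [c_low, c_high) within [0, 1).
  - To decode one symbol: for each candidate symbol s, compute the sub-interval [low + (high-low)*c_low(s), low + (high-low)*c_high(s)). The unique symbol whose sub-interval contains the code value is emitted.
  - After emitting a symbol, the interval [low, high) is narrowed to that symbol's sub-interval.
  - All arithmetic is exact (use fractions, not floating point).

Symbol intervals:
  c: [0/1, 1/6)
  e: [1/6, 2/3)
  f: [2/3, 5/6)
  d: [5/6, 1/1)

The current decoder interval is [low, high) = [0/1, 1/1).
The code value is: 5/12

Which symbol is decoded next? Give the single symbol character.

Interval width = high − low = 1/1 − 0/1 = 1/1
Scaled code = (code − low) / width = (5/12 − 0/1) / 1/1 = 5/12
  c: [0/1, 1/6) 
  e: [1/6, 2/3) ← scaled code falls here ✓
  f: [2/3, 5/6) 
  d: [5/6, 1/1) 

Answer: e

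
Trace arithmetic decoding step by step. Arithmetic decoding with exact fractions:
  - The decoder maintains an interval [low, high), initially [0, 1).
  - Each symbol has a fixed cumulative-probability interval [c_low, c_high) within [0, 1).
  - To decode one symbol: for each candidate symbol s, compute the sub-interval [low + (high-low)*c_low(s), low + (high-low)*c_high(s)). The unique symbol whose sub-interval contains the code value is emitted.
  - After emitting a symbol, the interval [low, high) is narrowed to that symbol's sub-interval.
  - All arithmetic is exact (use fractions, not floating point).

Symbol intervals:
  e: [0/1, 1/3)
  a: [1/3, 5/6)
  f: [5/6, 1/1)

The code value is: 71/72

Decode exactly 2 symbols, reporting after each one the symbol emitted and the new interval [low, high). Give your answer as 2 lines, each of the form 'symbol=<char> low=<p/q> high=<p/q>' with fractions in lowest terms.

Answer: symbol=f low=5/6 high=1/1
symbol=f low=35/36 high=1/1

Derivation:
Step 1: interval [0/1, 1/1), width = 1/1 - 0/1 = 1/1
  'e': [0/1 + 1/1*0/1, 0/1 + 1/1*1/3) = [0/1, 1/3)
  'a': [0/1 + 1/1*1/3, 0/1 + 1/1*5/6) = [1/3, 5/6)
  'f': [0/1 + 1/1*5/6, 0/1 + 1/1*1/1) = [5/6, 1/1) <- contains code 71/72
  emit 'f', narrow to [5/6, 1/1)
Step 2: interval [5/6, 1/1), width = 1/1 - 5/6 = 1/6
  'e': [5/6 + 1/6*0/1, 5/6 + 1/6*1/3) = [5/6, 8/9)
  'a': [5/6 + 1/6*1/3, 5/6 + 1/6*5/6) = [8/9, 35/36)
  'f': [5/6 + 1/6*5/6, 5/6 + 1/6*1/1) = [35/36, 1/1) <- contains code 71/72
  emit 'f', narrow to [35/36, 1/1)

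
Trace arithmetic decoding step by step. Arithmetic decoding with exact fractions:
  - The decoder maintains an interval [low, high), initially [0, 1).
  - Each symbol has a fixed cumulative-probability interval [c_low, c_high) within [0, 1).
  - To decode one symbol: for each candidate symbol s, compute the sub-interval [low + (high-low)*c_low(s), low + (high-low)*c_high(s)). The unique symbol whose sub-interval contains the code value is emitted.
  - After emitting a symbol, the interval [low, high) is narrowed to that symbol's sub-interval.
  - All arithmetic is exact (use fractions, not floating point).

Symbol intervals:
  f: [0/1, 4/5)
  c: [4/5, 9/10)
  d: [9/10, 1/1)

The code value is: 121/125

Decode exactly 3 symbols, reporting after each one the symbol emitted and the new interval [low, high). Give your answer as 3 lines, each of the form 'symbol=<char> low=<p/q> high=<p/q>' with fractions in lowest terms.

Answer: symbol=d low=9/10 high=1/1
symbol=f low=9/10 high=49/50
symbol=c low=241/250 high=243/250

Derivation:
Step 1: interval [0/1, 1/1), width = 1/1 - 0/1 = 1/1
  'f': [0/1 + 1/1*0/1, 0/1 + 1/1*4/5) = [0/1, 4/5)
  'c': [0/1 + 1/1*4/5, 0/1 + 1/1*9/10) = [4/5, 9/10)
  'd': [0/1 + 1/1*9/10, 0/1 + 1/1*1/1) = [9/10, 1/1) <- contains code 121/125
  emit 'd', narrow to [9/10, 1/1)
Step 2: interval [9/10, 1/1), width = 1/1 - 9/10 = 1/10
  'f': [9/10 + 1/10*0/1, 9/10 + 1/10*4/5) = [9/10, 49/50) <- contains code 121/125
  'c': [9/10 + 1/10*4/5, 9/10 + 1/10*9/10) = [49/50, 99/100)
  'd': [9/10 + 1/10*9/10, 9/10 + 1/10*1/1) = [99/100, 1/1)
  emit 'f', narrow to [9/10, 49/50)
Step 3: interval [9/10, 49/50), width = 49/50 - 9/10 = 2/25
  'f': [9/10 + 2/25*0/1, 9/10 + 2/25*4/5) = [9/10, 241/250)
  'c': [9/10 + 2/25*4/5, 9/10 + 2/25*9/10) = [241/250, 243/250) <- contains code 121/125
  'd': [9/10 + 2/25*9/10, 9/10 + 2/25*1/1) = [243/250, 49/50)
  emit 'c', narrow to [241/250, 243/250)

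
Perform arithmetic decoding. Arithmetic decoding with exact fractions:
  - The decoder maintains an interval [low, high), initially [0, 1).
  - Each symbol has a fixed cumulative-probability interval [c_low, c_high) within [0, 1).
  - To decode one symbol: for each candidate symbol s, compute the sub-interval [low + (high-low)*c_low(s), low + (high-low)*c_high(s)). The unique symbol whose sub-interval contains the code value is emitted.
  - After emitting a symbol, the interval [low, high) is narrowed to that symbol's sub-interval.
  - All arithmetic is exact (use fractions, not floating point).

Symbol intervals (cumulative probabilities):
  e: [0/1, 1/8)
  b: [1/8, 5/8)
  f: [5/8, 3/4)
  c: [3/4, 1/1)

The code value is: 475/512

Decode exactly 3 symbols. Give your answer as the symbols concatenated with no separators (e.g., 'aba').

Answer: cff

Derivation:
Step 1: interval [0/1, 1/1), width = 1/1 - 0/1 = 1/1
  'e': [0/1 + 1/1*0/1, 0/1 + 1/1*1/8) = [0/1, 1/8)
  'b': [0/1 + 1/1*1/8, 0/1 + 1/1*5/8) = [1/8, 5/8)
  'f': [0/1 + 1/1*5/8, 0/1 + 1/1*3/4) = [5/8, 3/4)
  'c': [0/1 + 1/1*3/4, 0/1 + 1/1*1/1) = [3/4, 1/1) <- contains code 475/512
  emit 'c', narrow to [3/4, 1/1)
Step 2: interval [3/4, 1/1), width = 1/1 - 3/4 = 1/4
  'e': [3/4 + 1/4*0/1, 3/4 + 1/4*1/8) = [3/4, 25/32)
  'b': [3/4 + 1/4*1/8, 3/4 + 1/4*5/8) = [25/32, 29/32)
  'f': [3/4 + 1/4*5/8, 3/4 + 1/4*3/4) = [29/32, 15/16) <- contains code 475/512
  'c': [3/4 + 1/4*3/4, 3/4 + 1/4*1/1) = [15/16, 1/1)
  emit 'f', narrow to [29/32, 15/16)
Step 3: interval [29/32, 15/16), width = 15/16 - 29/32 = 1/32
  'e': [29/32 + 1/32*0/1, 29/32 + 1/32*1/8) = [29/32, 233/256)
  'b': [29/32 + 1/32*1/8, 29/32 + 1/32*5/8) = [233/256, 237/256)
  'f': [29/32 + 1/32*5/8, 29/32 + 1/32*3/4) = [237/256, 119/128) <- contains code 475/512
  'c': [29/32 + 1/32*3/4, 29/32 + 1/32*1/1) = [119/128, 15/16)
  emit 'f', narrow to [237/256, 119/128)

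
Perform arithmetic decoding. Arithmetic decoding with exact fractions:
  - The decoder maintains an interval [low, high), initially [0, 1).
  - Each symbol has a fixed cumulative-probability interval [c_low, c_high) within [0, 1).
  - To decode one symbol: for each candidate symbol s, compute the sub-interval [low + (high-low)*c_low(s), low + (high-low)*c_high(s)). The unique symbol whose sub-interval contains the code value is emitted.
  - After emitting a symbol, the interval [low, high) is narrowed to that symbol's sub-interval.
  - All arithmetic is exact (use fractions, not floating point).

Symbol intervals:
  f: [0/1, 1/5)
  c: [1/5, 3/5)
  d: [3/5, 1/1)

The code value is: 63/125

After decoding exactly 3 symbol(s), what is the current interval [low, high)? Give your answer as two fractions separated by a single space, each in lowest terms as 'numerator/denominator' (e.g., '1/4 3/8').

Step 1: interval [0/1, 1/1), width = 1/1 - 0/1 = 1/1
  'f': [0/1 + 1/1*0/1, 0/1 + 1/1*1/5) = [0/1, 1/5)
  'c': [0/1 + 1/1*1/5, 0/1 + 1/1*3/5) = [1/5, 3/5) <- contains code 63/125
  'd': [0/1 + 1/1*3/5, 0/1 + 1/1*1/1) = [3/5, 1/1)
  emit 'c', narrow to [1/5, 3/5)
Step 2: interval [1/5, 3/5), width = 3/5 - 1/5 = 2/5
  'f': [1/5 + 2/5*0/1, 1/5 + 2/5*1/5) = [1/5, 7/25)
  'c': [1/5 + 2/5*1/5, 1/5 + 2/5*3/5) = [7/25, 11/25)
  'd': [1/5 + 2/5*3/5, 1/5 + 2/5*1/1) = [11/25, 3/5) <- contains code 63/125
  emit 'd', narrow to [11/25, 3/5)
Step 3: interval [11/25, 3/5), width = 3/5 - 11/25 = 4/25
  'f': [11/25 + 4/25*0/1, 11/25 + 4/25*1/5) = [11/25, 59/125)
  'c': [11/25 + 4/25*1/5, 11/25 + 4/25*3/5) = [59/125, 67/125) <- contains code 63/125
  'd': [11/25 + 4/25*3/5, 11/25 + 4/25*1/1) = [67/125, 3/5)
  emit 'c', narrow to [59/125, 67/125)

Answer: 59/125 67/125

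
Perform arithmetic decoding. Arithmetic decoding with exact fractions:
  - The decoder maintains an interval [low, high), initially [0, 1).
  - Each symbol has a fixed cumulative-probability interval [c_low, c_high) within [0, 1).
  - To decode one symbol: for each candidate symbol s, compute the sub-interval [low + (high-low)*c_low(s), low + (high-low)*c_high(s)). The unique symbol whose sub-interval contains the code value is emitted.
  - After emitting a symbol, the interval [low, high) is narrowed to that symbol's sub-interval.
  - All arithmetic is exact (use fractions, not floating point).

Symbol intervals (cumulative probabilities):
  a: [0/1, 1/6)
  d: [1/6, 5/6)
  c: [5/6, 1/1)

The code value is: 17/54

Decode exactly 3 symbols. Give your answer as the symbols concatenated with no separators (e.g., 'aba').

Step 1: interval [0/1, 1/1), width = 1/1 - 0/1 = 1/1
  'a': [0/1 + 1/1*0/1, 0/1 + 1/1*1/6) = [0/1, 1/6)
  'd': [0/1 + 1/1*1/6, 0/1 + 1/1*5/6) = [1/6, 5/6) <- contains code 17/54
  'c': [0/1 + 1/1*5/6, 0/1 + 1/1*1/1) = [5/6, 1/1)
  emit 'd', narrow to [1/6, 5/6)
Step 2: interval [1/6, 5/6), width = 5/6 - 1/6 = 2/3
  'a': [1/6 + 2/3*0/1, 1/6 + 2/3*1/6) = [1/6, 5/18)
  'd': [1/6 + 2/3*1/6, 1/6 + 2/3*5/6) = [5/18, 13/18) <- contains code 17/54
  'c': [1/6 + 2/3*5/6, 1/6 + 2/3*1/1) = [13/18, 5/6)
  emit 'd', narrow to [5/18, 13/18)
Step 3: interval [5/18, 13/18), width = 13/18 - 5/18 = 4/9
  'a': [5/18 + 4/9*0/1, 5/18 + 4/9*1/6) = [5/18, 19/54) <- contains code 17/54
  'd': [5/18 + 4/9*1/6, 5/18 + 4/9*5/6) = [19/54, 35/54)
  'c': [5/18 + 4/9*5/6, 5/18 + 4/9*1/1) = [35/54, 13/18)
  emit 'a', narrow to [5/18, 19/54)

Answer: dda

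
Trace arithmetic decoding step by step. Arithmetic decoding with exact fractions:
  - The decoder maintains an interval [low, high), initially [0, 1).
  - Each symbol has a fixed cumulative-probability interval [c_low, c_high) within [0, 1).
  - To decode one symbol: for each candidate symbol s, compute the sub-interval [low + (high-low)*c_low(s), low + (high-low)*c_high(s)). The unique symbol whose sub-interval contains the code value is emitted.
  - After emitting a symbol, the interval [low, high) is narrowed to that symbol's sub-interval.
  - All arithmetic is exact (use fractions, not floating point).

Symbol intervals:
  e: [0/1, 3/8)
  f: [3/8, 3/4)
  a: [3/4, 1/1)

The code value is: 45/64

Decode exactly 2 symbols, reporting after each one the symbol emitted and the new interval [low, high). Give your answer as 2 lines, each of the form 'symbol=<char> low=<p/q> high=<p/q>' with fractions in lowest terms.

Answer: symbol=f low=3/8 high=3/4
symbol=a low=21/32 high=3/4

Derivation:
Step 1: interval [0/1, 1/1), width = 1/1 - 0/1 = 1/1
  'e': [0/1 + 1/1*0/1, 0/1 + 1/1*3/8) = [0/1, 3/8)
  'f': [0/1 + 1/1*3/8, 0/1 + 1/1*3/4) = [3/8, 3/4) <- contains code 45/64
  'a': [0/1 + 1/1*3/4, 0/1 + 1/1*1/1) = [3/4, 1/1)
  emit 'f', narrow to [3/8, 3/4)
Step 2: interval [3/8, 3/4), width = 3/4 - 3/8 = 3/8
  'e': [3/8 + 3/8*0/1, 3/8 + 3/8*3/8) = [3/8, 33/64)
  'f': [3/8 + 3/8*3/8, 3/8 + 3/8*3/4) = [33/64, 21/32)
  'a': [3/8 + 3/8*3/4, 3/8 + 3/8*1/1) = [21/32, 3/4) <- contains code 45/64
  emit 'a', narrow to [21/32, 3/4)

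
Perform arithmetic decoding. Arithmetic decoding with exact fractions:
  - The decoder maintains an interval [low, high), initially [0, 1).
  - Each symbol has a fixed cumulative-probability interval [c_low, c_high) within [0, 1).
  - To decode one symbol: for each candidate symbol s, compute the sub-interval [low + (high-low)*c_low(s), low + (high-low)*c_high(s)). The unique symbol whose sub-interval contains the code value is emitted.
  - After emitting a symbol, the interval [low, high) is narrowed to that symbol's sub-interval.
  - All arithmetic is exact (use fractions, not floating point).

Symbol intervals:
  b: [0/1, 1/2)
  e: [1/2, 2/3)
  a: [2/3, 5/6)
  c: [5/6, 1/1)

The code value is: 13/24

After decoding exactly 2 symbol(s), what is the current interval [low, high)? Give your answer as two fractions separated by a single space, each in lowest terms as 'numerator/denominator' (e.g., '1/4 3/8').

Step 1: interval [0/1, 1/1), width = 1/1 - 0/1 = 1/1
  'b': [0/1 + 1/1*0/1, 0/1 + 1/1*1/2) = [0/1, 1/2)
  'e': [0/1 + 1/1*1/2, 0/1 + 1/1*2/3) = [1/2, 2/3) <- contains code 13/24
  'a': [0/1 + 1/1*2/3, 0/1 + 1/1*5/6) = [2/3, 5/6)
  'c': [0/1 + 1/1*5/6, 0/1 + 1/1*1/1) = [5/6, 1/1)
  emit 'e', narrow to [1/2, 2/3)
Step 2: interval [1/2, 2/3), width = 2/3 - 1/2 = 1/6
  'b': [1/2 + 1/6*0/1, 1/2 + 1/6*1/2) = [1/2, 7/12) <- contains code 13/24
  'e': [1/2 + 1/6*1/2, 1/2 + 1/6*2/3) = [7/12, 11/18)
  'a': [1/2 + 1/6*2/3, 1/2 + 1/6*5/6) = [11/18, 23/36)
  'c': [1/2 + 1/6*5/6, 1/2 + 1/6*1/1) = [23/36, 2/3)
  emit 'b', narrow to [1/2, 7/12)

Answer: 1/2 7/12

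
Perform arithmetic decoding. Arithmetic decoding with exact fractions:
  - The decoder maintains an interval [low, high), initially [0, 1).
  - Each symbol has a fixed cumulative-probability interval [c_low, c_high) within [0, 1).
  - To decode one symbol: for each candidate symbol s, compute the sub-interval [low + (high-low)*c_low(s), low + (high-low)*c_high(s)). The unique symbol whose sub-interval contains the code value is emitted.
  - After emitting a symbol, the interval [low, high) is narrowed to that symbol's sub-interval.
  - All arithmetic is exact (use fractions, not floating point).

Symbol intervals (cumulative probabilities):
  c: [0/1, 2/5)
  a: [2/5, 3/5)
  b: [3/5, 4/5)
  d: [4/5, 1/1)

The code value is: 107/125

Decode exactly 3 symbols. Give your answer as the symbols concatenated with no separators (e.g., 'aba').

Answer: dcb

Derivation:
Step 1: interval [0/1, 1/1), width = 1/1 - 0/1 = 1/1
  'c': [0/1 + 1/1*0/1, 0/1 + 1/1*2/5) = [0/1, 2/5)
  'a': [0/1 + 1/1*2/5, 0/1 + 1/1*3/5) = [2/5, 3/5)
  'b': [0/1 + 1/1*3/5, 0/1 + 1/1*4/5) = [3/5, 4/5)
  'd': [0/1 + 1/1*4/5, 0/1 + 1/1*1/1) = [4/5, 1/1) <- contains code 107/125
  emit 'd', narrow to [4/5, 1/1)
Step 2: interval [4/5, 1/1), width = 1/1 - 4/5 = 1/5
  'c': [4/5 + 1/5*0/1, 4/5 + 1/5*2/5) = [4/5, 22/25) <- contains code 107/125
  'a': [4/5 + 1/5*2/5, 4/5 + 1/5*3/5) = [22/25, 23/25)
  'b': [4/5 + 1/5*3/5, 4/5 + 1/5*4/5) = [23/25, 24/25)
  'd': [4/5 + 1/5*4/5, 4/5 + 1/5*1/1) = [24/25, 1/1)
  emit 'c', narrow to [4/5, 22/25)
Step 3: interval [4/5, 22/25), width = 22/25 - 4/5 = 2/25
  'c': [4/5 + 2/25*0/1, 4/5 + 2/25*2/5) = [4/5, 104/125)
  'a': [4/5 + 2/25*2/5, 4/5 + 2/25*3/5) = [104/125, 106/125)
  'b': [4/5 + 2/25*3/5, 4/5 + 2/25*4/5) = [106/125, 108/125) <- contains code 107/125
  'd': [4/5 + 2/25*4/5, 4/5 + 2/25*1/1) = [108/125, 22/25)
  emit 'b', narrow to [106/125, 108/125)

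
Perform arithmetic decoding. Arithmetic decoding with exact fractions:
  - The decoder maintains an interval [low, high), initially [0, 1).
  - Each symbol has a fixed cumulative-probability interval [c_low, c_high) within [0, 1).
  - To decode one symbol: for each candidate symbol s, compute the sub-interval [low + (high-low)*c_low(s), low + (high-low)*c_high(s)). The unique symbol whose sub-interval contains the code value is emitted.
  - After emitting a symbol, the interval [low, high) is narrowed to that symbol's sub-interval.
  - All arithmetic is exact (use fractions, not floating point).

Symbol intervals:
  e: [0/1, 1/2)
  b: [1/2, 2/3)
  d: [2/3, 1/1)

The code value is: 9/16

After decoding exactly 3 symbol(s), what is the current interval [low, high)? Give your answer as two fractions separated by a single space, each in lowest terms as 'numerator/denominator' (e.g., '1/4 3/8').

Answer: 5/9 7/12

Derivation:
Step 1: interval [0/1, 1/1), width = 1/1 - 0/1 = 1/1
  'e': [0/1 + 1/1*0/1, 0/1 + 1/1*1/2) = [0/1, 1/2)
  'b': [0/1 + 1/1*1/2, 0/1 + 1/1*2/3) = [1/2, 2/3) <- contains code 9/16
  'd': [0/1 + 1/1*2/3, 0/1 + 1/1*1/1) = [2/3, 1/1)
  emit 'b', narrow to [1/2, 2/3)
Step 2: interval [1/2, 2/3), width = 2/3 - 1/2 = 1/6
  'e': [1/2 + 1/6*0/1, 1/2 + 1/6*1/2) = [1/2, 7/12) <- contains code 9/16
  'b': [1/2 + 1/6*1/2, 1/2 + 1/6*2/3) = [7/12, 11/18)
  'd': [1/2 + 1/6*2/3, 1/2 + 1/6*1/1) = [11/18, 2/3)
  emit 'e', narrow to [1/2, 7/12)
Step 3: interval [1/2, 7/12), width = 7/12 - 1/2 = 1/12
  'e': [1/2 + 1/12*0/1, 1/2 + 1/12*1/2) = [1/2, 13/24)
  'b': [1/2 + 1/12*1/2, 1/2 + 1/12*2/3) = [13/24, 5/9)
  'd': [1/2 + 1/12*2/3, 1/2 + 1/12*1/1) = [5/9, 7/12) <- contains code 9/16
  emit 'd', narrow to [5/9, 7/12)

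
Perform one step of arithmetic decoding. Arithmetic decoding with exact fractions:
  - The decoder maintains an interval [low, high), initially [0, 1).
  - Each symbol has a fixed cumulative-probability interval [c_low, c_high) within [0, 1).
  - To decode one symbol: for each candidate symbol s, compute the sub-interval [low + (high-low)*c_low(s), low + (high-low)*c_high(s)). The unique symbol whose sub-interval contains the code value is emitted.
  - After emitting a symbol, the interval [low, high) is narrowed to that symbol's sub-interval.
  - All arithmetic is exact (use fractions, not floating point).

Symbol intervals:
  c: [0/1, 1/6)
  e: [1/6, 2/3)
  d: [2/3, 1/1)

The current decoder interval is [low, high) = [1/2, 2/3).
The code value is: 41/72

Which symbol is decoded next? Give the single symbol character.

Answer: e

Derivation:
Interval width = high − low = 2/3 − 1/2 = 1/6
Scaled code = (code − low) / width = (41/72 − 1/2) / 1/6 = 5/12
  c: [0/1, 1/6) 
  e: [1/6, 2/3) ← scaled code falls here ✓
  d: [2/3, 1/1) 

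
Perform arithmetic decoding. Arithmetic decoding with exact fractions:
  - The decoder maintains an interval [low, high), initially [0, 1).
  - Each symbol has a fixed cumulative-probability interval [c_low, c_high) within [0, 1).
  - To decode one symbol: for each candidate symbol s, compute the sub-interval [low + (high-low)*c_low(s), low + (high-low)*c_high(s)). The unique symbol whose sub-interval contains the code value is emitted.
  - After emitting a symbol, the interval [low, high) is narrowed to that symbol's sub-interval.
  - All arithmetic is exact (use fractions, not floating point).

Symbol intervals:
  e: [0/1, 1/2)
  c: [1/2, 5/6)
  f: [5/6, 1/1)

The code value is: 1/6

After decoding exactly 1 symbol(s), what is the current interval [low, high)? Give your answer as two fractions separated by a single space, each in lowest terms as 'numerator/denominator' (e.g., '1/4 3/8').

Answer: 0/1 1/2

Derivation:
Step 1: interval [0/1, 1/1), width = 1/1 - 0/1 = 1/1
  'e': [0/1 + 1/1*0/1, 0/1 + 1/1*1/2) = [0/1, 1/2) <- contains code 1/6
  'c': [0/1 + 1/1*1/2, 0/1 + 1/1*5/6) = [1/2, 5/6)
  'f': [0/1 + 1/1*5/6, 0/1 + 1/1*1/1) = [5/6, 1/1)
  emit 'e', narrow to [0/1, 1/2)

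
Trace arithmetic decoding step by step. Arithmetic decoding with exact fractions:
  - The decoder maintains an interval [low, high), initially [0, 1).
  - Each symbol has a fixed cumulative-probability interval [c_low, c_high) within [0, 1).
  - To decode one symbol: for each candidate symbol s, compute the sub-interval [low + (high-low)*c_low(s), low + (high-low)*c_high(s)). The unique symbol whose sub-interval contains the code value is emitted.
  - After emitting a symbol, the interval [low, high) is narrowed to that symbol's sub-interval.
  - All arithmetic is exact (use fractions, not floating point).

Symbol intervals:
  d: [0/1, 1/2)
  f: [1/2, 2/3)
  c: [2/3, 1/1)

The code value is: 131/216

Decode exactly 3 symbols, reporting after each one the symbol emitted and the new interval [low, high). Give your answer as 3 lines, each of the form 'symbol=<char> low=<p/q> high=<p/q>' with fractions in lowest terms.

Answer: symbol=f low=1/2 high=2/3
symbol=f low=7/12 high=11/18
symbol=c low=65/108 high=11/18

Derivation:
Step 1: interval [0/1, 1/1), width = 1/1 - 0/1 = 1/1
  'd': [0/1 + 1/1*0/1, 0/1 + 1/1*1/2) = [0/1, 1/2)
  'f': [0/1 + 1/1*1/2, 0/1 + 1/1*2/3) = [1/2, 2/3) <- contains code 131/216
  'c': [0/1 + 1/1*2/3, 0/1 + 1/1*1/1) = [2/3, 1/1)
  emit 'f', narrow to [1/2, 2/3)
Step 2: interval [1/2, 2/3), width = 2/3 - 1/2 = 1/6
  'd': [1/2 + 1/6*0/1, 1/2 + 1/6*1/2) = [1/2, 7/12)
  'f': [1/2 + 1/6*1/2, 1/2 + 1/6*2/3) = [7/12, 11/18) <- contains code 131/216
  'c': [1/2 + 1/6*2/3, 1/2 + 1/6*1/1) = [11/18, 2/3)
  emit 'f', narrow to [7/12, 11/18)
Step 3: interval [7/12, 11/18), width = 11/18 - 7/12 = 1/36
  'd': [7/12 + 1/36*0/1, 7/12 + 1/36*1/2) = [7/12, 43/72)
  'f': [7/12 + 1/36*1/2, 7/12 + 1/36*2/3) = [43/72, 65/108)
  'c': [7/12 + 1/36*2/3, 7/12 + 1/36*1/1) = [65/108, 11/18) <- contains code 131/216
  emit 'c', narrow to [65/108, 11/18)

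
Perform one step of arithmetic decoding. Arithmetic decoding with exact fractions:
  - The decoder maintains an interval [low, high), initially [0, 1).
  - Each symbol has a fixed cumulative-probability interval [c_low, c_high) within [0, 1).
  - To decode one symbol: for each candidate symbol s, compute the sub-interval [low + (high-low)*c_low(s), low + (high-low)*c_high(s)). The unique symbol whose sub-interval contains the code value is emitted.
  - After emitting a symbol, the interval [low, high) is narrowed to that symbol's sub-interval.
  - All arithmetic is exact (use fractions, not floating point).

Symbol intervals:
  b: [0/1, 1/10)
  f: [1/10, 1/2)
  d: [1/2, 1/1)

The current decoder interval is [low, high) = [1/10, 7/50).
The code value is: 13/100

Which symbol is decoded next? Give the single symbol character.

Answer: d

Derivation:
Interval width = high − low = 7/50 − 1/10 = 1/25
Scaled code = (code − low) / width = (13/100 − 1/10) / 1/25 = 3/4
  b: [0/1, 1/10) 
  f: [1/10, 1/2) 
  d: [1/2, 1/1) ← scaled code falls here ✓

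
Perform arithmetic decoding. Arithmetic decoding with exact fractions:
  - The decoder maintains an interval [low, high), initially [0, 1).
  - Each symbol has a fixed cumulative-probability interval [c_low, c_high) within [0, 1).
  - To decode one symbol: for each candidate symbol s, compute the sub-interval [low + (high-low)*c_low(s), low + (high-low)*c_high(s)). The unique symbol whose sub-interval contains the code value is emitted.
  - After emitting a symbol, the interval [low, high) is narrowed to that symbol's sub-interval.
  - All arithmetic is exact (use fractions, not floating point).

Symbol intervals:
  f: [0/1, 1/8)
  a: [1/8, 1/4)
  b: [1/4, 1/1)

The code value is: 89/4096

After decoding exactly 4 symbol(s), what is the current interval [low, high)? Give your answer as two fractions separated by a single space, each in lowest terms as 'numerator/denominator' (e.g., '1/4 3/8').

Answer: 43/2048 23/1024

Derivation:
Step 1: interval [0/1, 1/1), width = 1/1 - 0/1 = 1/1
  'f': [0/1 + 1/1*0/1, 0/1 + 1/1*1/8) = [0/1, 1/8) <- contains code 89/4096
  'a': [0/1 + 1/1*1/8, 0/1 + 1/1*1/4) = [1/8, 1/4)
  'b': [0/1 + 1/1*1/4, 0/1 + 1/1*1/1) = [1/4, 1/1)
  emit 'f', narrow to [0/1, 1/8)
Step 2: interval [0/1, 1/8), width = 1/8 - 0/1 = 1/8
  'f': [0/1 + 1/8*0/1, 0/1 + 1/8*1/8) = [0/1, 1/64)
  'a': [0/1 + 1/8*1/8, 0/1 + 1/8*1/4) = [1/64, 1/32) <- contains code 89/4096
  'b': [0/1 + 1/8*1/4, 0/1 + 1/8*1/1) = [1/32, 1/8)
  emit 'a', narrow to [1/64, 1/32)
Step 3: interval [1/64, 1/32), width = 1/32 - 1/64 = 1/64
  'f': [1/64 + 1/64*0/1, 1/64 + 1/64*1/8) = [1/64, 9/512)
  'a': [1/64 + 1/64*1/8, 1/64 + 1/64*1/4) = [9/512, 5/256)
  'b': [1/64 + 1/64*1/4, 1/64 + 1/64*1/1) = [5/256, 1/32) <- contains code 89/4096
  emit 'b', narrow to [5/256, 1/32)
Step 4: interval [5/256, 1/32), width = 1/32 - 5/256 = 3/256
  'f': [5/256 + 3/256*0/1, 5/256 + 3/256*1/8) = [5/256, 43/2048)
  'a': [5/256 + 3/256*1/8, 5/256 + 3/256*1/4) = [43/2048, 23/1024) <- contains code 89/4096
  'b': [5/256 + 3/256*1/4, 5/256 + 3/256*1/1) = [23/1024, 1/32)
  emit 'a', narrow to [43/2048, 23/1024)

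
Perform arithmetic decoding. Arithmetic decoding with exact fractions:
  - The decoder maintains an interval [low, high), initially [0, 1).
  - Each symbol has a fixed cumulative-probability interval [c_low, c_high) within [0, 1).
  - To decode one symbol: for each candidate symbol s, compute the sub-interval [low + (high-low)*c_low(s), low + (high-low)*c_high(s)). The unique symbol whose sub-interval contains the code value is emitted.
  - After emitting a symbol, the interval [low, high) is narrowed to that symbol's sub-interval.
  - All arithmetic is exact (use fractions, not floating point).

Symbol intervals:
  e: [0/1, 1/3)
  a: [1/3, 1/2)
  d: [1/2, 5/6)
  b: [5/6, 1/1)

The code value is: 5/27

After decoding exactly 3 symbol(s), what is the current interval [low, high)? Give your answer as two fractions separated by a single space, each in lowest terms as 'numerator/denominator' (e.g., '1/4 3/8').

Answer: 1/6 11/54

Derivation:
Step 1: interval [0/1, 1/1), width = 1/1 - 0/1 = 1/1
  'e': [0/1 + 1/1*0/1, 0/1 + 1/1*1/3) = [0/1, 1/3) <- contains code 5/27
  'a': [0/1 + 1/1*1/3, 0/1 + 1/1*1/2) = [1/3, 1/2)
  'd': [0/1 + 1/1*1/2, 0/1 + 1/1*5/6) = [1/2, 5/6)
  'b': [0/1 + 1/1*5/6, 0/1 + 1/1*1/1) = [5/6, 1/1)
  emit 'e', narrow to [0/1, 1/3)
Step 2: interval [0/1, 1/3), width = 1/3 - 0/1 = 1/3
  'e': [0/1 + 1/3*0/1, 0/1 + 1/3*1/3) = [0/1, 1/9)
  'a': [0/1 + 1/3*1/3, 0/1 + 1/3*1/2) = [1/9, 1/6)
  'd': [0/1 + 1/3*1/2, 0/1 + 1/3*5/6) = [1/6, 5/18) <- contains code 5/27
  'b': [0/1 + 1/3*5/6, 0/1 + 1/3*1/1) = [5/18, 1/3)
  emit 'd', narrow to [1/6, 5/18)
Step 3: interval [1/6, 5/18), width = 5/18 - 1/6 = 1/9
  'e': [1/6 + 1/9*0/1, 1/6 + 1/9*1/3) = [1/6, 11/54) <- contains code 5/27
  'a': [1/6 + 1/9*1/3, 1/6 + 1/9*1/2) = [11/54, 2/9)
  'd': [1/6 + 1/9*1/2, 1/6 + 1/9*5/6) = [2/9, 7/27)
  'b': [1/6 + 1/9*5/6, 1/6 + 1/9*1/1) = [7/27, 5/18)
  emit 'e', narrow to [1/6, 11/54)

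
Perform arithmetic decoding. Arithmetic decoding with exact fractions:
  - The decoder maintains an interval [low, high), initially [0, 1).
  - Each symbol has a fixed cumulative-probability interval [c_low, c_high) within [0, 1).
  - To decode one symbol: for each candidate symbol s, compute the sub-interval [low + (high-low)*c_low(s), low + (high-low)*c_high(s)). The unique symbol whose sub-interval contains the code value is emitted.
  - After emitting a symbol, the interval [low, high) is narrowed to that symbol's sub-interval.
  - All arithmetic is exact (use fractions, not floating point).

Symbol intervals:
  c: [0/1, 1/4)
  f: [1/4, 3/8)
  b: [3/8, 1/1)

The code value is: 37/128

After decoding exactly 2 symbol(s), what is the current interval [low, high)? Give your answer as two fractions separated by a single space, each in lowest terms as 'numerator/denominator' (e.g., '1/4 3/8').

Step 1: interval [0/1, 1/1), width = 1/1 - 0/1 = 1/1
  'c': [0/1 + 1/1*0/1, 0/1 + 1/1*1/4) = [0/1, 1/4)
  'f': [0/1 + 1/1*1/4, 0/1 + 1/1*3/8) = [1/4, 3/8) <- contains code 37/128
  'b': [0/1 + 1/1*3/8, 0/1 + 1/1*1/1) = [3/8, 1/1)
  emit 'f', narrow to [1/4, 3/8)
Step 2: interval [1/4, 3/8), width = 3/8 - 1/4 = 1/8
  'c': [1/4 + 1/8*0/1, 1/4 + 1/8*1/4) = [1/4, 9/32)
  'f': [1/4 + 1/8*1/4, 1/4 + 1/8*3/8) = [9/32, 19/64) <- contains code 37/128
  'b': [1/4 + 1/8*3/8, 1/4 + 1/8*1/1) = [19/64, 3/8)
  emit 'f', narrow to [9/32, 19/64)

Answer: 9/32 19/64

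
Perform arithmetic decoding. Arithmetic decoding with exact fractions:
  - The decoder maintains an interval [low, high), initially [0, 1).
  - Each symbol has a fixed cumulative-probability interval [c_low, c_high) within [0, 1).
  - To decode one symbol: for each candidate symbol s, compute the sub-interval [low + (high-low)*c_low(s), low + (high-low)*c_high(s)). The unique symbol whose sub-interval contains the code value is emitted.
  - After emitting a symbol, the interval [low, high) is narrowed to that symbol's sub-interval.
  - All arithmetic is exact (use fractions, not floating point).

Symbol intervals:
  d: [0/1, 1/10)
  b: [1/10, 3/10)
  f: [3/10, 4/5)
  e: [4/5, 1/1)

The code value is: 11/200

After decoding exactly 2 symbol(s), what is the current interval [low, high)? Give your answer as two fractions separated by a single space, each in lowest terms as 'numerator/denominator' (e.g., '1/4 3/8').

Answer: 3/100 2/25

Derivation:
Step 1: interval [0/1, 1/1), width = 1/1 - 0/1 = 1/1
  'd': [0/1 + 1/1*0/1, 0/1 + 1/1*1/10) = [0/1, 1/10) <- contains code 11/200
  'b': [0/1 + 1/1*1/10, 0/1 + 1/1*3/10) = [1/10, 3/10)
  'f': [0/1 + 1/1*3/10, 0/1 + 1/1*4/5) = [3/10, 4/5)
  'e': [0/1 + 1/1*4/5, 0/1 + 1/1*1/1) = [4/5, 1/1)
  emit 'd', narrow to [0/1, 1/10)
Step 2: interval [0/1, 1/10), width = 1/10 - 0/1 = 1/10
  'd': [0/1 + 1/10*0/1, 0/1 + 1/10*1/10) = [0/1, 1/100)
  'b': [0/1 + 1/10*1/10, 0/1 + 1/10*3/10) = [1/100, 3/100)
  'f': [0/1 + 1/10*3/10, 0/1 + 1/10*4/5) = [3/100, 2/25) <- contains code 11/200
  'e': [0/1 + 1/10*4/5, 0/1 + 1/10*1/1) = [2/25, 1/10)
  emit 'f', narrow to [3/100, 2/25)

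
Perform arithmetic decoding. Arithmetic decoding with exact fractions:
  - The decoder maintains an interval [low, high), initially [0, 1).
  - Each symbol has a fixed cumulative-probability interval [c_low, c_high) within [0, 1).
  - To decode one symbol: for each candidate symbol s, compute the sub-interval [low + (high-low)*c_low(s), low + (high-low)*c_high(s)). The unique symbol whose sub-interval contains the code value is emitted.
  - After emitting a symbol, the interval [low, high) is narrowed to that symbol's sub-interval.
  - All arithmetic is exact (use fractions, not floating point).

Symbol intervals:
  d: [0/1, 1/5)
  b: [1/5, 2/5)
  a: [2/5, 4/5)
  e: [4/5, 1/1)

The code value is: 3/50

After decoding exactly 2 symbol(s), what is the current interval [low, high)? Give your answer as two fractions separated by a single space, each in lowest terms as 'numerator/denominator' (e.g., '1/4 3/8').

Step 1: interval [0/1, 1/1), width = 1/1 - 0/1 = 1/1
  'd': [0/1 + 1/1*0/1, 0/1 + 1/1*1/5) = [0/1, 1/5) <- contains code 3/50
  'b': [0/1 + 1/1*1/5, 0/1 + 1/1*2/5) = [1/5, 2/5)
  'a': [0/1 + 1/1*2/5, 0/1 + 1/1*4/5) = [2/5, 4/5)
  'e': [0/1 + 1/1*4/5, 0/1 + 1/1*1/1) = [4/5, 1/1)
  emit 'd', narrow to [0/1, 1/5)
Step 2: interval [0/1, 1/5), width = 1/5 - 0/1 = 1/5
  'd': [0/1 + 1/5*0/1, 0/1 + 1/5*1/5) = [0/1, 1/25)
  'b': [0/1 + 1/5*1/5, 0/1 + 1/5*2/5) = [1/25, 2/25) <- contains code 3/50
  'a': [0/1 + 1/5*2/5, 0/1 + 1/5*4/5) = [2/25, 4/25)
  'e': [0/1 + 1/5*4/5, 0/1 + 1/5*1/1) = [4/25, 1/5)
  emit 'b', narrow to [1/25, 2/25)

Answer: 1/25 2/25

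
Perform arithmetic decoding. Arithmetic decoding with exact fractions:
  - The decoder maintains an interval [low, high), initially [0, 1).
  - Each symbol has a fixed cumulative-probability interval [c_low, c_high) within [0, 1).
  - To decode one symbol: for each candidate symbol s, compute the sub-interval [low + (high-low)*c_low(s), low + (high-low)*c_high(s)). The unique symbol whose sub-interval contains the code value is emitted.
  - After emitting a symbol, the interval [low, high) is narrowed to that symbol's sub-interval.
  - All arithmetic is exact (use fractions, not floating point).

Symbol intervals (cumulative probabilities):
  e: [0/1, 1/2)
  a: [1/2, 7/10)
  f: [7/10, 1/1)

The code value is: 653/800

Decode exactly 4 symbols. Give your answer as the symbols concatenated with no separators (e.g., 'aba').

Answer: fefe

Derivation:
Step 1: interval [0/1, 1/1), width = 1/1 - 0/1 = 1/1
  'e': [0/1 + 1/1*0/1, 0/1 + 1/1*1/2) = [0/1, 1/2)
  'a': [0/1 + 1/1*1/2, 0/1 + 1/1*7/10) = [1/2, 7/10)
  'f': [0/1 + 1/1*7/10, 0/1 + 1/1*1/1) = [7/10, 1/1) <- contains code 653/800
  emit 'f', narrow to [7/10, 1/1)
Step 2: interval [7/10, 1/1), width = 1/1 - 7/10 = 3/10
  'e': [7/10 + 3/10*0/1, 7/10 + 3/10*1/2) = [7/10, 17/20) <- contains code 653/800
  'a': [7/10 + 3/10*1/2, 7/10 + 3/10*7/10) = [17/20, 91/100)
  'f': [7/10 + 3/10*7/10, 7/10 + 3/10*1/1) = [91/100, 1/1)
  emit 'e', narrow to [7/10, 17/20)
Step 3: interval [7/10, 17/20), width = 17/20 - 7/10 = 3/20
  'e': [7/10 + 3/20*0/1, 7/10 + 3/20*1/2) = [7/10, 31/40)
  'a': [7/10 + 3/20*1/2, 7/10 + 3/20*7/10) = [31/40, 161/200)
  'f': [7/10 + 3/20*7/10, 7/10 + 3/20*1/1) = [161/200, 17/20) <- contains code 653/800
  emit 'f', narrow to [161/200, 17/20)
Step 4: interval [161/200, 17/20), width = 17/20 - 161/200 = 9/200
  'e': [161/200 + 9/200*0/1, 161/200 + 9/200*1/2) = [161/200, 331/400) <- contains code 653/800
  'a': [161/200 + 9/200*1/2, 161/200 + 9/200*7/10) = [331/400, 1673/2000)
  'f': [161/200 + 9/200*7/10, 161/200 + 9/200*1/1) = [1673/2000, 17/20)
  emit 'e', narrow to [161/200, 331/400)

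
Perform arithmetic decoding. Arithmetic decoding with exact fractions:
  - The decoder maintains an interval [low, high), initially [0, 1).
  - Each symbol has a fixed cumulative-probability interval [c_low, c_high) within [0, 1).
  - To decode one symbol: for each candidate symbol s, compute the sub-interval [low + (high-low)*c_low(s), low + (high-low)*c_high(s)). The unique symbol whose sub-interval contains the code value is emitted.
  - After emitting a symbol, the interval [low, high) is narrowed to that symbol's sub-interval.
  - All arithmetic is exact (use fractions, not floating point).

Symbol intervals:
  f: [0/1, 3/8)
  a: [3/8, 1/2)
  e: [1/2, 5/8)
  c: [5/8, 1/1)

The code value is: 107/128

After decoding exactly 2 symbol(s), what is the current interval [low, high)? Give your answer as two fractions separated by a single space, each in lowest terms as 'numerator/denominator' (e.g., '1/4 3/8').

Step 1: interval [0/1, 1/1), width = 1/1 - 0/1 = 1/1
  'f': [0/1 + 1/1*0/1, 0/1 + 1/1*3/8) = [0/1, 3/8)
  'a': [0/1 + 1/1*3/8, 0/1 + 1/1*1/2) = [3/8, 1/2)
  'e': [0/1 + 1/1*1/2, 0/1 + 1/1*5/8) = [1/2, 5/8)
  'c': [0/1 + 1/1*5/8, 0/1 + 1/1*1/1) = [5/8, 1/1) <- contains code 107/128
  emit 'c', narrow to [5/8, 1/1)
Step 2: interval [5/8, 1/1), width = 1/1 - 5/8 = 3/8
  'f': [5/8 + 3/8*0/1, 5/8 + 3/8*3/8) = [5/8, 49/64)
  'a': [5/8 + 3/8*3/8, 5/8 + 3/8*1/2) = [49/64, 13/16)
  'e': [5/8 + 3/8*1/2, 5/8 + 3/8*5/8) = [13/16, 55/64) <- contains code 107/128
  'c': [5/8 + 3/8*5/8, 5/8 + 3/8*1/1) = [55/64, 1/1)
  emit 'e', narrow to [13/16, 55/64)

Answer: 13/16 55/64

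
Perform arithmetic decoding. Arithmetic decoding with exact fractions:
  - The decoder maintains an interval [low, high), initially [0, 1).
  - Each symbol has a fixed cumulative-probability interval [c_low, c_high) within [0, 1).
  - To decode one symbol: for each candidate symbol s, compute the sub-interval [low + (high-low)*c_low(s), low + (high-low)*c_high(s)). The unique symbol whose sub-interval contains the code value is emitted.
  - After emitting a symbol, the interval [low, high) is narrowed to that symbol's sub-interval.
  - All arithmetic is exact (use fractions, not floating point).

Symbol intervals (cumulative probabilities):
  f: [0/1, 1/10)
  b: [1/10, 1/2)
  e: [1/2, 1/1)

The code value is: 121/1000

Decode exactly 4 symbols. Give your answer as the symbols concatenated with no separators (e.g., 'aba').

Answer: bfef

Derivation:
Step 1: interval [0/1, 1/1), width = 1/1 - 0/1 = 1/1
  'f': [0/1 + 1/1*0/1, 0/1 + 1/1*1/10) = [0/1, 1/10)
  'b': [0/1 + 1/1*1/10, 0/1 + 1/1*1/2) = [1/10, 1/2) <- contains code 121/1000
  'e': [0/1 + 1/1*1/2, 0/1 + 1/1*1/1) = [1/2, 1/1)
  emit 'b', narrow to [1/10, 1/2)
Step 2: interval [1/10, 1/2), width = 1/2 - 1/10 = 2/5
  'f': [1/10 + 2/5*0/1, 1/10 + 2/5*1/10) = [1/10, 7/50) <- contains code 121/1000
  'b': [1/10 + 2/5*1/10, 1/10 + 2/5*1/2) = [7/50, 3/10)
  'e': [1/10 + 2/5*1/2, 1/10 + 2/5*1/1) = [3/10, 1/2)
  emit 'f', narrow to [1/10, 7/50)
Step 3: interval [1/10, 7/50), width = 7/50 - 1/10 = 1/25
  'f': [1/10 + 1/25*0/1, 1/10 + 1/25*1/10) = [1/10, 13/125)
  'b': [1/10 + 1/25*1/10, 1/10 + 1/25*1/2) = [13/125, 3/25)
  'e': [1/10 + 1/25*1/2, 1/10 + 1/25*1/1) = [3/25, 7/50) <- contains code 121/1000
  emit 'e', narrow to [3/25, 7/50)
Step 4: interval [3/25, 7/50), width = 7/50 - 3/25 = 1/50
  'f': [3/25 + 1/50*0/1, 3/25 + 1/50*1/10) = [3/25, 61/500) <- contains code 121/1000
  'b': [3/25 + 1/50*1/10, 3/25 + 1/50*1/2) = [61/500, 13/100)
  'e': [3/25 + 1/50*1/2, 3/25 + 1/50*1/1) = [13/100, 7/50)
  emit 'f', narrow to [3/25, 61/500)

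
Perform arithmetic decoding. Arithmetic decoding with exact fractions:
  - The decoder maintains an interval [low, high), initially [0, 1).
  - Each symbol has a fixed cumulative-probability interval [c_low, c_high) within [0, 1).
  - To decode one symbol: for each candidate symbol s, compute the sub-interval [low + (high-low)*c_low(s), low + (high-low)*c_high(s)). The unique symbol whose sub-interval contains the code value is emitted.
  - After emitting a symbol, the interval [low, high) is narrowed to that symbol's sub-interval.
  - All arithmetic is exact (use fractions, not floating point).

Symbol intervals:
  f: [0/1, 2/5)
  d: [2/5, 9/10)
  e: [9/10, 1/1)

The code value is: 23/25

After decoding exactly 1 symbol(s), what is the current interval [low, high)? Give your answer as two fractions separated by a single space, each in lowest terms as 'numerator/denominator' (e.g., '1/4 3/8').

Step 1: interval [0/1, 1/1), width = 1/1 - 0/1 = 1/1
  'f': [0/1 + 1/1*0/1, 0/1 + 1/1*2/5) = [0/1, 2/5)
  'd': [0/1 + 1/1*2/5, 0/1 + 1/1*9/10) = [2/5, 9/10)
  'e': [0/1 + 1/1*9/10, 0/1 + 1/1*1/1) = [9/10, 1/1) <- contains code 23/25
  emit 'e', narrow to [9/10, 1/1)

Answer: 9/10 1/1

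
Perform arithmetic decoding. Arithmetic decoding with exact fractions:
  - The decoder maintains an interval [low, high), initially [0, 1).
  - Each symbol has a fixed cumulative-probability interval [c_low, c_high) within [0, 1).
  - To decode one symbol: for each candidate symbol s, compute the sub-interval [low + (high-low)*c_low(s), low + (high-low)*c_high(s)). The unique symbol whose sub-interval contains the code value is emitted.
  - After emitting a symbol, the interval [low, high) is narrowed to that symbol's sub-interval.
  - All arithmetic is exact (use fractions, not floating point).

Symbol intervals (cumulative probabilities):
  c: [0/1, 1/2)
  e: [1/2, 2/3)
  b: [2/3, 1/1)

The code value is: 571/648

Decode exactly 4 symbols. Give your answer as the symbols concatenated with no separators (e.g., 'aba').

Step 1: interval [0/1, 1/1), width = 1/1 - 0/1 = 1/1
  'c': [0/1 + 1/1*0/1, 0/1 + 1/1*1/2) = [0/1, 1/2)
  'e': [0/1 + 1/1*1/2, 0/1 + 1/1*2/3) = [1/2, 2/3)
  'b': [0/1 + 1/1*2/3, 0/1 + 1/1*1/1) = [2/3, 1/1) <- contains code 571/648
  emit 'b', narrow to [2/3, 1/1)
Step 2: interval [2/3, 1/1), width = 1/1 - 2/3 = 1/3
  'c': [2/3 + 1/3*0/1, 2/3 + 1/3*1/2) = [2/3, 5/6)
  'e': [2/3 + 1/3*1/2, 2/3 + 1/3*2/3) = [5/6, 8/9) <- contains code 571/648
  'b': [2/3 + 1/3*2/3, 2/3 + 1/3*1/1) = [8/9, 1/1)
  emit 'e', narrow to [5/6, 8/9)
Step 3: interval [5/6, 8/9), width = 8/9 - 5/6 = 1/18
  'c': [5/6 + 1/18*0/1, 5/6 + 1/18*1/2) = [5/6, 31/36)
  'e': [5/6 + 1/18*1/2, 5/6 + 1/18*2/3) = [31/36, 47/54)
  'b': [5/6 + 1/18*2/3, 5/6 + 1/18*1/1) = [47/54, 8/9) <- contains code 571/648
  emit 'b', narrow to [47/54, 8/9)
Step 4: interval [47/54, 8/9), width = 8/9 - 47/54 = 1/54
  'c': [47/54 + 1/54*0/1, 47/54 + 1/54*1/2) = [47/54, 95/108)
  'e': [47/54 + 1/54*1/2, 47/54 + 1/54*2/3) = [95/108, 143/162) <- contains code 571/648
  'b': [47/54 + 1/54*2/3, 47/54 + 1/54*1/1) = [143/162, 8/9)
  emit 'e', narrow to [95/108, 143/162)

Answer: bebe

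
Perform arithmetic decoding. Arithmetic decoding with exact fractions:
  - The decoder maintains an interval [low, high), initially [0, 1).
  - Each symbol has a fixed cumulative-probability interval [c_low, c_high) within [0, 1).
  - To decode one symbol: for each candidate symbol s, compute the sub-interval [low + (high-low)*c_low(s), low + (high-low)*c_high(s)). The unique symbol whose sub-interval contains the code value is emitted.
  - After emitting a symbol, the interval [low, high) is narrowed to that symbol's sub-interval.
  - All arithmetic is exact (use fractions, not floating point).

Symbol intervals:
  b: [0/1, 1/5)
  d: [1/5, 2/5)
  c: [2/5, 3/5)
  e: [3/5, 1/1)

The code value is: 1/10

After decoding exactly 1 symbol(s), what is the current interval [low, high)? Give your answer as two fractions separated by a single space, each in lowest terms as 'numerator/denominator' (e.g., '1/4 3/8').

Step 1: interval [0/1, 1/1), width = 1/1 - 0/1 = 1/1
  'b': [0/1 + 1/1*0/1, 0/1 + 1/1*1/5) = [0/1, 1/5) <- contains code 1/10
  'd': [0/1 + 1/1*1/5, 0/1 + 1/1*2/5) = [1/5, 2/5)
  'c': [0/1 + 1/1*2/5, 0/1 + 1/1*3/5) = [2/5, 3/5)
  'e': [0/1 + 1/1*3/5, 0/1 + 1/1*1/1) = [3/5, 1/1)
  emit 'b', narrow to [0/1, 1/5)

Answer: 0/1 1/5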